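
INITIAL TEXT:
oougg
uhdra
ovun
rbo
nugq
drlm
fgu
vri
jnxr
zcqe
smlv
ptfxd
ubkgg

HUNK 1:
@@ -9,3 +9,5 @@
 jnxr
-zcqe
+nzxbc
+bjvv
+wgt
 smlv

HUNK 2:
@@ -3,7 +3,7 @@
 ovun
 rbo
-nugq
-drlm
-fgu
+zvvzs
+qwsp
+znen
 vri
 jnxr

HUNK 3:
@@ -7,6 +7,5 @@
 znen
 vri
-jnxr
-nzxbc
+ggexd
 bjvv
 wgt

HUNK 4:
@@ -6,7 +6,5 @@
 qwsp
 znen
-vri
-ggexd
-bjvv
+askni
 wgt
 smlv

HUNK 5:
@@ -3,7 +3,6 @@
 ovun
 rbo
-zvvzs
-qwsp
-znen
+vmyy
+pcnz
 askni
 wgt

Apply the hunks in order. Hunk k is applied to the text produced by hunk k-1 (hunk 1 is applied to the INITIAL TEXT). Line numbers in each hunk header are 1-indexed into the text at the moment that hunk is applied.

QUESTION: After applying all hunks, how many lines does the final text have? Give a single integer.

Answer: 11

Derivation:
Hunk 1: at line 9 remove [zcqe] add [nzxbc,bjvv,wgt] -> 15 lines: oougg uhdra ovun rbo nugq drlm fgu vri jnxr nzxbc bjvv wgt smlv ptfxd ubkgg
Hunk 2: at line 3 remove [nugq,drlm,fgu] add [zvvzs,qwsp,znen] -> 15 lines: oougg uhdra ovun rbo zvvzs qwsp znen vri jnxr nzxbc bjvv wgt smlv ptfxd ubkgg
Hunk 3: at line 7 remove [jnxr,nzxbc] add [ggexd] -> 14 lines: oougg uhdra ovun rbo zvvzs qwsp znen vri ggexd bjvv wgt smlv ptfxd ubkgg
Hunk 4: at line 6 remove [vri,ggexd,bjvv] add [askni] -> 12 lines: oougg uhdra ovun rbo zvvzs qwsp znen askni wgt smlv ptfxd ubkgg
Hunk 5: at line 3 remove [zvvzs,qwsp,znen] add [vmyy,pcnz] -> 11 lines: oougg uhdra ovun rbo vmyy pcnz askni wgt smlv ptfxd ubkgg
Final line count: 11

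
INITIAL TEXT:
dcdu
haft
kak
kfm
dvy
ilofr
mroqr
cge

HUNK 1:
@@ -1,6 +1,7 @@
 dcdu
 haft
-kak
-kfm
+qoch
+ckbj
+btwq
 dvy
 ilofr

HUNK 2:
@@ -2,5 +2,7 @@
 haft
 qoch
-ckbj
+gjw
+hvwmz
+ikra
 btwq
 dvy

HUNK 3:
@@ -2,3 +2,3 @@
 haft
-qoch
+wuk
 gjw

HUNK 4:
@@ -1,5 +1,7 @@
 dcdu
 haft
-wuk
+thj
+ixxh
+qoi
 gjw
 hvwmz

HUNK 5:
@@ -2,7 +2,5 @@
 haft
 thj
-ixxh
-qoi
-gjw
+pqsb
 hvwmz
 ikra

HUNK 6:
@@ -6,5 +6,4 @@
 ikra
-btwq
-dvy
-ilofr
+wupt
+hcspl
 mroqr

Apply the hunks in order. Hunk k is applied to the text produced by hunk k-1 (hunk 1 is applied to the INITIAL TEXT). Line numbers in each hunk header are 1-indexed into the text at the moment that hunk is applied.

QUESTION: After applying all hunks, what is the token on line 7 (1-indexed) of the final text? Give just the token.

Hunk 1: at line 1 remove [kak,kfm] add [qoch,ckbj,btwq] -> 9 lines: dcdu haft qoch ckbj btwq dvy ilofr mroqr cge
Hunk 2: at line 2 remove [ckbj] add [gjw,hvwmz,ikra] -> 11 lines: dcdu haft qoch gjw hvwmz ikra btwq dvy ilofr mroqr cge
Hunk 3: at line 2 remove [qoch] add [wuk] -> 11 lines: dcdu haft wuk gjw hvwmz ikra btwq dvy ilofr mroqr cge
Hunk 4: at line 1 remove [wuk] add [thj,ixxh,qoi] -> 13 lines: dcdu haft thj ixxh qoi gjw hvwmz ikra btwq dvy ilofr mroqr cge
Hunk 5: at line 2 remove [ixxh,qoi,gjw] add [pqsb] -> 11 lines: dcdu haft thj pqsb hvwmz ikra btwq dvy ilofr mroqr cge
Hunk 6: at line 6 remove [btwq,dvy,ilofr] add [wupt,hcspl] -> 10 lines: dcdu haft thj pqsb hvwmz ikra wupt hcspl mroqr cge
Final line 7: wupt

Answer: wupt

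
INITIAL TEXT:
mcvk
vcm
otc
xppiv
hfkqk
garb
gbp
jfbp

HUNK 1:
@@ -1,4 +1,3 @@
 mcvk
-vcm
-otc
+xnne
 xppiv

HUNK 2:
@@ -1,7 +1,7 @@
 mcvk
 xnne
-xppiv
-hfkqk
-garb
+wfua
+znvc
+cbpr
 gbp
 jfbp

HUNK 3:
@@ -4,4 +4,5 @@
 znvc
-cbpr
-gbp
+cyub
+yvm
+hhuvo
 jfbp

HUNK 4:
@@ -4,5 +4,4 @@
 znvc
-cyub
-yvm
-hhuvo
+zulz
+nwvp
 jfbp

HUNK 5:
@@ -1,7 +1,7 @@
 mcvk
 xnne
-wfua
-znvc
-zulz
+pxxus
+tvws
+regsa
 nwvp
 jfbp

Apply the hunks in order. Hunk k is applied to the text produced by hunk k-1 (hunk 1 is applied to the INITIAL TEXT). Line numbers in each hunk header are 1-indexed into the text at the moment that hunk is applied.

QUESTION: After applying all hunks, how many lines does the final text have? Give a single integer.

Answer: 7

Derivation:
Hunk 1: at line 1 remove [vcm,otc] add [xnne] -> 7 lines: mcvk xnne xppiv hfkqk garb gbp jfbp
Hunk 2: at line 1 remove [xppiv,hfkqk,garb] add [wfua,znvc,cbpr] -> 7 lines: mcvk xnne wfua znvc cbpr gbp jfbp
Hunk 3: at line 4 remove [cbpr,gbp] add [cyub,yvm,hhuvo] -> 8 lines: mcvk xnne wfua znvc cyub yvm hhuvo jfbp
Hunk 4: at line 4 remove [cyub,yvm,hhuvo] add [zulz,nwvp] -> 7 lines: mcvk xnne wfua znvc zulz nwvp jfbp
Hunk 5: at line 1 remove [wfua,znvc,zulz] add [pxxus,tvws,regsa] -> 7 lines: mcvk xnne pxxus tvws regsa nwvp jfbp
Final line count: 7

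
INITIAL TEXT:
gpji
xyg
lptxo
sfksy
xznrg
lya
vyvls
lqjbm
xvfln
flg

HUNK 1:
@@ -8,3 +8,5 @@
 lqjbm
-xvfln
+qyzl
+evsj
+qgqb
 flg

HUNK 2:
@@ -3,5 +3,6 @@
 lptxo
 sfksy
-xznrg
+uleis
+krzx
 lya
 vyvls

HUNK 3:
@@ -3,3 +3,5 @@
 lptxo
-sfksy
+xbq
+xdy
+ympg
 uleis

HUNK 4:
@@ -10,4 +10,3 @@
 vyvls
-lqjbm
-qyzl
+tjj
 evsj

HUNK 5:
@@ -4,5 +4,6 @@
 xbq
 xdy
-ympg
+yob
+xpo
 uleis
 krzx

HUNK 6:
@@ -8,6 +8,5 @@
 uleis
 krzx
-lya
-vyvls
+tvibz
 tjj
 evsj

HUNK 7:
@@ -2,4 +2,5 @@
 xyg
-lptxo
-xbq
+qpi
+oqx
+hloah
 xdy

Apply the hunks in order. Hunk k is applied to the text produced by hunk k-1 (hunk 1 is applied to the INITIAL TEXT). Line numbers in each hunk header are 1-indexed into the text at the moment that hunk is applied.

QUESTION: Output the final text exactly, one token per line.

Answer: gpji
xyg
qpi
oqx
hloah
xdy
yob
xpo
uleis
krzx
tvibz
tjj
evsj
qgqb
flg

Derivation:
Hunk 1: at line 8 remove [xvfln] add [qyzl,evsj,qgqb] -> 12 lines: gpji xyg lptxo sfksy xznrg lya vyvls lqjbm qyzl evsj qgqb flg
Hunk 2: at line 3 remove [xznrg] add [uleis,krzx] -> 13 lines: gpji xyg lptxo sfksy uleis krzx lya vyvls lqjbm qyzl evsj qgqb flg
Hunk 3: at line 3 remove [sfksy] add [xbq,xdy,ympg] -> 15 lines: gpji xyg lptxo xbq xdy ympg uleis krzx lya vyvls lqjbm qyzl evsj qgqb flg
Hunk 4: at line 10 remove [lqjbm,qyzl] add [tjj] -> 14 lines: gpji xyg lptxo xbq xdy ympg uleis krzx lya vyvls tjj evsj qgqb flg
Hunk 5: at line 4 remove [ympg] add [yob,xpo] -> 15 lines: gpji xyg lptxo xbq xdy yob xpo uleis krzx lya vyvls tjj evsj qgqb flg
Hunk 6: at line 8 remove [lya,vyvls] add [tvibz] -> 14 lines: gpji xyg lptxo xbq xdy yob xpo uleis krzx tvibz tjj evsj qgqb flg
Hunk 7: at line 2 remove [lptxo,xbq] add [qpi,oqx,hloah] -> 15 lines: gpji xyg qpi oqx hloah xdy yob xpo uleis krzx tvibz tjj evsj qgqb flg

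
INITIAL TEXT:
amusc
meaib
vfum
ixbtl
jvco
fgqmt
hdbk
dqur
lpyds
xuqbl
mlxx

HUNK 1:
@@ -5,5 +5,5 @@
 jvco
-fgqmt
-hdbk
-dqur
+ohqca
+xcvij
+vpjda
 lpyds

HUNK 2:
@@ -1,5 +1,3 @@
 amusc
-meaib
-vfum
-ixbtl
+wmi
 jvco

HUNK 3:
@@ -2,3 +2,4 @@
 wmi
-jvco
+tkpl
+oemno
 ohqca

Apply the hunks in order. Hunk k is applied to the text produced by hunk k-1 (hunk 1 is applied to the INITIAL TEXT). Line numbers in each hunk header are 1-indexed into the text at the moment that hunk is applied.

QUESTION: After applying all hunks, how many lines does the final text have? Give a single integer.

Answer: 10

Derivation:
Hunk 1: at line 5 remove [fgqmt,hdbk,dqur] add [ohqca,xcvij,vpjda] -> 11 lines: amusc meaib vfum ixbtl jvco ohqca xcvij vpjda lpyds xuqbl mlxx
Hunk 2: at line 1 remove [meaib,vfum,ixbtl] add [wmi] -> 9 lines: amusc wmi jvco ohqca xcvij vpjda lpyds xuqbl mlxx
Hunk 3: at line 2 remove [jvco] add [tkpl,oemno] -> 10 lines: amusc wmi tkpl oemno ohqca xcvij vpjda lpyds xuqbl mlxx
Final line count: 10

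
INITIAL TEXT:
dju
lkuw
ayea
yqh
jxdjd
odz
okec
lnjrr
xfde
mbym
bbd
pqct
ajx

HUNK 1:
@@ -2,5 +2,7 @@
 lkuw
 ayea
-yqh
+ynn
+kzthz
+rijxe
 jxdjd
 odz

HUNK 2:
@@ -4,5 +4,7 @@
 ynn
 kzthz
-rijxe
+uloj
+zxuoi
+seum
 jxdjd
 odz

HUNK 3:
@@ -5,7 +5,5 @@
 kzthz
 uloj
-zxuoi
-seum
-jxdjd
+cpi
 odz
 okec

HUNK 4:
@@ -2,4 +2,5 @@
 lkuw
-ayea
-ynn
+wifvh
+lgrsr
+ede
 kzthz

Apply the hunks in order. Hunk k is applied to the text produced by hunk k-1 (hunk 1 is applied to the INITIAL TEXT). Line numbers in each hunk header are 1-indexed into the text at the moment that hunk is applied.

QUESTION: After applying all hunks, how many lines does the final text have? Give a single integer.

Answer: 16

Derivation:
Hunk 1: at line 2 remove [yqh] add [ynn,kzthz,rijxe] -> 15 lines: dju lkuw ayea ynn kzthz rijxe jxdjd odz okec lnjrr xfde mbym bbd pqct ajx
Hunk 2: at line 4 remove [rijxe] add [uloj,zxuoi,seum] -> 17 lines: dju lkuw ayea ynn kzthz uloj zxuoi seum jxdjd odz okec lnjrr xfde mbym bbd pqct ajx
Hunk 3: at line 5 remove [zxuoi,seum,jxdjd] add [cpi] -> 15 lines: dju lkuw ayea ynn kzthz uloj cpi odz okec lnjrr xfde mbym bbd pqct ajx
Hunk 4: at line 2 remove [ayea,ynn] add [wifvh,lgrsr,ede] -> 16 lines: dju lkuw wifvh lgrsr ede kzthz uloj cpi odz okec lnjrr xfde mbym bbd pqct ajx
Final line count: 16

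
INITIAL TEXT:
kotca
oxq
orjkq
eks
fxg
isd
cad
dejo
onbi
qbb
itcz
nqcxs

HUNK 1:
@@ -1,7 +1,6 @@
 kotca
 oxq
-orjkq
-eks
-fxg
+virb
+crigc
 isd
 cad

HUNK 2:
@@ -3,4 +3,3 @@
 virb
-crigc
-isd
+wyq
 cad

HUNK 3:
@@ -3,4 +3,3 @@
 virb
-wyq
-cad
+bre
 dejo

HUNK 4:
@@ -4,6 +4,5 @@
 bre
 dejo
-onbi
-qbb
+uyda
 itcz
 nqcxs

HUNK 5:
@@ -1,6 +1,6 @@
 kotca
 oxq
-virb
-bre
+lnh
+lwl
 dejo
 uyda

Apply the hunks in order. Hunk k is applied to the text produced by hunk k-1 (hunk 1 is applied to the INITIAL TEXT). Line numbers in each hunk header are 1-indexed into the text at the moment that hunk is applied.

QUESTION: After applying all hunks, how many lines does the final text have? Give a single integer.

Hunk 1: at line 1 remove [orjkq,eks,fxg] add [virb,crigc] -> 11 lines: kotca oxq virb crigc isd cad dejo onbi qbb itcz nqcxs
Hunk 2: at line 3 remove [crigc,isd] add [wyq] -> 10 lines: kotca oxq virb wyq cad dejo onbi qbb itcz nqcxs
Hunk 3: at line 3 remove [wyq,cad] add [bre] -> 9 lines: kotca oxq virb bre dejo onbi qbb itcz nqcxs
Hunk 4: at line 4 remove [onbi,qbb] add [uyda] -> 8 lines: kotca oxq virb bre dejo uyda itcz nqcxs
Hunk 5: at line 1 remove [virb,bre] add [lnh,lwl] -> 8 lines: kotca oxq lnh lwl dejo uyda itcz nqcxs
Final line count: 8

Answer: 8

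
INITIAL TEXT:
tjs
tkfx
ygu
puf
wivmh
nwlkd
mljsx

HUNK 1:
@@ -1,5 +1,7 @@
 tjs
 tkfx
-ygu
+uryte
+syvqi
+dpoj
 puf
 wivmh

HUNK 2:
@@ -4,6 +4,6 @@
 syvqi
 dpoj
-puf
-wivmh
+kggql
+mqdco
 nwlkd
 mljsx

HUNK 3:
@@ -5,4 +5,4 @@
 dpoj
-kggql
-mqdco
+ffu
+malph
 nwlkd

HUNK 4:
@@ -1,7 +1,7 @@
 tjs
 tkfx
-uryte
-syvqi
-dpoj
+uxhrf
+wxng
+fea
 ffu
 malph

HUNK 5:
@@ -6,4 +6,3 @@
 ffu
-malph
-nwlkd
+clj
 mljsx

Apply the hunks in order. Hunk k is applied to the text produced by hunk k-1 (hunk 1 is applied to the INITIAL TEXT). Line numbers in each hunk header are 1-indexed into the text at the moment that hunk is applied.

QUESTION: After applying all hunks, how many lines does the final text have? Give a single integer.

Hunk 1: at line 1 remove [ygu] add [uryte,syvqi,dpoj] -> 9 lines: tjs tkfx uryte syvqi dpoj puf wivmh nwlkd mljsx
Hunk 2: at line 4 remove [puf,wivmh] add [kggql,mqdco] -> 9 lines: tjs tkfx uryte syvqi dpoj kggql mqdco nwlkd mljsx
Hunk 3: at line 5 remove [kggql,mqdco] add [ffu,malph] -> 9 lines: tjs tkfx uryte syvqi dpoj ffu malph nwlkd mljsx
Hunk 4: at line 1 remove [uryte,syvqi,dpoj] add [uxhrf,wxng,fea] -> 9 lines: tjs tkfx uxhrf wxng fea ffu malph nwlkd mljsx
Hunk 5: at line 6 remove [malph,nwlkd] add [clj] -> 8 lines: tjs tkfx uxhrf wxng fea ffu clj mljsx
Final line count: 8

Answer: 8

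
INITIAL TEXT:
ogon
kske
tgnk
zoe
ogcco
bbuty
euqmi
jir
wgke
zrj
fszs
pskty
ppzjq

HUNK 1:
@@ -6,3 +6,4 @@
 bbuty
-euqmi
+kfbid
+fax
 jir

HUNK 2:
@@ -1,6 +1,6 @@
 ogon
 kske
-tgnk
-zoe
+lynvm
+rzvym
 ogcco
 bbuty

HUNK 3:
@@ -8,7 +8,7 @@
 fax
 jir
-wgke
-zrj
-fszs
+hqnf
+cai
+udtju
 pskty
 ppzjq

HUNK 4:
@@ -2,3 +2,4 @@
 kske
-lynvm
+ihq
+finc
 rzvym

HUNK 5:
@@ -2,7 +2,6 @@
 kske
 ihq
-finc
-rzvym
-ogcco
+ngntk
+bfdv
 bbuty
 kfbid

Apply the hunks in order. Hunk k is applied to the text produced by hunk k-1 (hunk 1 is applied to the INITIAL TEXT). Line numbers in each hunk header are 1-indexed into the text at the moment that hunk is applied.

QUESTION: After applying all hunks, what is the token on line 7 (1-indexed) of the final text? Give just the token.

Hunk 1: at line 6 remove [euqmi] add [kfbid,fax] -> 14 lines: ogon kske tgnk zoe ogcco bbuty kfbid fax jir wgke zrj fszs pskty ppzjq
Hunk 2: at line 1 remove [tgnk,zoe] add [lynvm,rzvym] -> 14 lines: ogon kske lynvm rzvym ogcco bbuty kfbid fax jir wgke zrj fszs pskty ppzjq
Hunk 3: at line 8 remove [wgke,zrj,fszs] add [hqnf,cai,udtju] -> 14 lines: ogon kske lynvm rzvym ogcco bbuty kfbid fax jir hqnf cai udtju pskty ppzjq
Hunk 4: at line 2 remove [lynvm] add [ihq,finc] -> 15 lines: ogon kske ihq finc rzvym ogcco bbuty kfbid fax jir hqnf cai udtju pskty ppzjq
Hunk 5: at line 2 remove [finc,rzvym,ogcco] add [ngntk,bfdv] -> 14 lines: ogon kske ihq ngntk bfdv bbuty kfbid fax jir hqnf cai udtju pskty ppzjq
Final line 7: kfbid

Answer: kfbid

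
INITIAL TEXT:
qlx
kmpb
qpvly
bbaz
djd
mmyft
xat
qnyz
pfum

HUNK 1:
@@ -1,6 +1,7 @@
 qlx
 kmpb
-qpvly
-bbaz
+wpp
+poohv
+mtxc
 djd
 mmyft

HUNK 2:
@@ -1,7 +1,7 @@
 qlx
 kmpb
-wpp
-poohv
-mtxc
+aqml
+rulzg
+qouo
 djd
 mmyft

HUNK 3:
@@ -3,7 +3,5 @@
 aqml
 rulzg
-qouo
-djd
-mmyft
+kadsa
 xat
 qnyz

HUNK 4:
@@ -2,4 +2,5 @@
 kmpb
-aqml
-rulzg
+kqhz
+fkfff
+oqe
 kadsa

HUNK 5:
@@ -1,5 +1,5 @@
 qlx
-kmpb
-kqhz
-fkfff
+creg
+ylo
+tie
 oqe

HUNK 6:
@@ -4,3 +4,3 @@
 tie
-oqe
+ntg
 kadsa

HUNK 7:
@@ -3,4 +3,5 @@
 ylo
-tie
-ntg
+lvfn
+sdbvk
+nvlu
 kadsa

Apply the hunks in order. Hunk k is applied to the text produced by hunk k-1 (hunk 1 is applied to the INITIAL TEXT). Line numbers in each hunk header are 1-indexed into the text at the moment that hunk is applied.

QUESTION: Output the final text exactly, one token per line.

Hunk 1: at line 1 remove [qpvly,bbaz] add [wpp,poohv,mtxc] -> 10 lines: qlx kmpb wpp poohv mtxc djd mmyft xat qnyz pfum
Hunk 2: at line 1 remove [wpp,poohv,mtxc] add [aqml,rulzg,qouo] -> 10 lines: qlx kmpb aqml rulzg qouo djd mmyft xat qnyz pfum
Hunk 3: at line 3 remove [qouo,djd,mmyft] add [kadsa] -> 8 lines: qlx kmpb aqml rulzg kadsa xat qnyz pfum
Hunk 4: at line 2 remove [aqml,rulzg] add [kqhz,fkfff,oqe] -> 9 lines: qlx kmpb kqhz fkfff oqe kadsa xat qnyz pfum
Hunk 5: at line 1 remove [kmpb,kqhz,fkfff] add [creg,ylo,tie] -> 9 lines: qlx creg ylo tie oqe kadsa xat qnyz pfum
Hunk 6: at line 4 remove [oqe] add [ntg] -> 9 lines: qlx creg ylo tie ntg kadsa xat qnyz pfum
Hunk 7: at line 3 remove [tie,ntg] add [lvfn,sdbvk,nvlu] -> 10 lines: qlx creg ylo lvfn sdbvk nvlu kadsa xat qnyz pfum

Answer: qlx
creg
ylo
lvfn
sdbvk
nvlu
kadsa
xat
qnyz
pfum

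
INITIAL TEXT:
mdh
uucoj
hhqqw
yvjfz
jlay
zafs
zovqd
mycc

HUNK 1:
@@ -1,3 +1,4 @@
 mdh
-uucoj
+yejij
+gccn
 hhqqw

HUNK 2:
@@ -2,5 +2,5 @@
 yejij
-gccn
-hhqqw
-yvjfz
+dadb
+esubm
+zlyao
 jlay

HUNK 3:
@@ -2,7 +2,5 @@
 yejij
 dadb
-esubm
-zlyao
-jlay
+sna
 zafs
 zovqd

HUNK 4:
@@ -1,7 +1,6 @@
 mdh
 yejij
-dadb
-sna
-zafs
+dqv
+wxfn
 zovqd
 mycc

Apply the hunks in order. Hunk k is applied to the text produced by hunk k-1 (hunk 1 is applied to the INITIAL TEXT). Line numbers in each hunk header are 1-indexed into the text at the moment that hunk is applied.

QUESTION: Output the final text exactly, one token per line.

Answer: mdh
yejij
dqv
wxfn
zovqd
mycc

Derivation:
Hunk 1: at line 1 remove [uucoj] add [yejij,gccn] -> 9 lines: mdh yejij gccn hhqqw yvjfz jlay zafs zovqd mycc
Hunk 2: at line 2 remove [gccn,hhqqw,yvjfz] add [dadb,esubm,zlyao] -> 9 lines: mdh yejij dadb esubm zlyao jlay zafs zovqd mycc
Hunk 3: at line 2 remove [esubm,zlyao,jlay] add [sna] -> 7 lines: mdh yejij dadb sna zafs zovqd mycc
Hunk 4: at line 1 remove [dadb,sna,zafs] add [dqv,wxfn] -> 6 lines: mdh yejij dqv wxfn zovqd mycc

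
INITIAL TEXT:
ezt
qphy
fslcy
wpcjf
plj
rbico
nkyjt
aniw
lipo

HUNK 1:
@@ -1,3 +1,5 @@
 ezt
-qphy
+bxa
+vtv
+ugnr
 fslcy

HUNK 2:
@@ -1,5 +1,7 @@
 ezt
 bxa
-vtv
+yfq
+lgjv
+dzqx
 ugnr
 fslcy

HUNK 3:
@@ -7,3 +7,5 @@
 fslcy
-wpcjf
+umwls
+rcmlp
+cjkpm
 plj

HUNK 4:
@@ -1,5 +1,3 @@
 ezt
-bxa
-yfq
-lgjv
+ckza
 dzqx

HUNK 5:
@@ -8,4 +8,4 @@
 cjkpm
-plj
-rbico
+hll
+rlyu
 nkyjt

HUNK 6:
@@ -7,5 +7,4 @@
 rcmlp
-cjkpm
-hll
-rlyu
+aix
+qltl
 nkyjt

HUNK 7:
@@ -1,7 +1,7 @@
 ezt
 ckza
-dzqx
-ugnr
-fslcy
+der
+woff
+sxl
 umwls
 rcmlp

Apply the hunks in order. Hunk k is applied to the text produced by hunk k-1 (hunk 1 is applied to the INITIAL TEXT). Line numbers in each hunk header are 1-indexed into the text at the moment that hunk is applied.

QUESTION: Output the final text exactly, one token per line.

Answer: ezt
ckza
der
woff
sxl
umwls
rcmlp
aix
qltl
nkyjt
aniw
lipo

Derivation:
Hunk 1: at line 1 remove [qphy] add [bxa,vtv,ugnr] -> 11 lines: ezt bxa vtv ugnr fslcy wpcjf plj rbico nkyjt aniw lipo
Hunk 2: at line 1 remove [vtv] add [yfq,lgjv,dzqx] -> 13 lines: ezt bxa yfq lgjv dzqx ugnr fslcy wpcjf plj rbico nkyjt aniw lipo
Hunk 3: at line 7 remove [wpcjf] add [umwls,rcmlp,cjkpm] -> 15 lines: ezt bxa yfq lgjv dzqx ugnr fslcy umwls rcmlp cjkpm plj rbico nkyjt aniw lipo
Hunk 4: at line 1 remove [bxa,yfq,lgjv] add [ckza] -> 13 lines: ezt ckza dzqx ugnr fslcy umwls rcmlp cjkpm plj rbico nkyjt aniw lipo
Hunk 5: at line 8 remove [plj,rbico] add [hll,rlyu] -> 13 lines: ezt ckza dzqx ugnr fslcy umwls rcmlp cjkpm hll rlyu nkyjt aniw lipo
Hunk 6: at line 7 remove [cjkpm,hll,rlyu] add [aix,qltl] -> 12 lines: ezt ckza dzqx ugnr fslcy umwls rcmlp aix qltl nkyjt aniw lipo
Hunk 7: at line 1 remove [dzqx,ugnr,fslcy] add [der,woff,sxl] -> 12 lines: ezt ckza der woff sxl umwls rcmlp aix qltl nkyjt aniw lipo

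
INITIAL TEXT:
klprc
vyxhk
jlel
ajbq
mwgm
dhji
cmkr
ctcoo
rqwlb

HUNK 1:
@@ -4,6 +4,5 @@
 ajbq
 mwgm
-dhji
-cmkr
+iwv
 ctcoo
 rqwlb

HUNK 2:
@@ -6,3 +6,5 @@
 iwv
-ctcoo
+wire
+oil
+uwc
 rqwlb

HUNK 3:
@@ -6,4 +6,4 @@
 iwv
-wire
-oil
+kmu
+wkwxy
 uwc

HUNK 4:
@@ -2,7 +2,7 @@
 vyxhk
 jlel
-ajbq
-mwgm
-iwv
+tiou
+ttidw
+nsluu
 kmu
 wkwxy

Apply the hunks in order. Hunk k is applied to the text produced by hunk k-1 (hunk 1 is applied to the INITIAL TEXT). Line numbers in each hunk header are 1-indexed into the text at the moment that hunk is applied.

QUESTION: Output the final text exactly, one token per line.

Answer: klprc
vyxhk
jlel
tiou
ttidw
nsluu
kmu
wkwxy
uwc
rqwlb

Derivation:
Hunk 1: at line 4 remove [dhji,cmkr] add [iwv] -> 8 lines: klprc vyxhk jlel ajbq mwgm iwv ctcoo rqwlb
Hunk 2: at line 6 remove [ctcoo] add [wire,oil,uwc] -> 10 lines: klprc vyxhk jlel ajbq mwgm iwv wire oil uwc rqwlb
Hunk 3: at line 6 remove [wire,oil] add [kmu,wkwxy] -> 10 lines: klprc vyxhk jlel ajbq mwgm iwv kmu wkwxy uwc rqwlb
Hunk 4: at line 2 remove [ajbq,mwgm,iwv] add [tiou,ttidw,nsluu] -> 10 lines: klprc vyxhk jlel tiou ttidw nsluu kmu wkwxy uwc rqwlb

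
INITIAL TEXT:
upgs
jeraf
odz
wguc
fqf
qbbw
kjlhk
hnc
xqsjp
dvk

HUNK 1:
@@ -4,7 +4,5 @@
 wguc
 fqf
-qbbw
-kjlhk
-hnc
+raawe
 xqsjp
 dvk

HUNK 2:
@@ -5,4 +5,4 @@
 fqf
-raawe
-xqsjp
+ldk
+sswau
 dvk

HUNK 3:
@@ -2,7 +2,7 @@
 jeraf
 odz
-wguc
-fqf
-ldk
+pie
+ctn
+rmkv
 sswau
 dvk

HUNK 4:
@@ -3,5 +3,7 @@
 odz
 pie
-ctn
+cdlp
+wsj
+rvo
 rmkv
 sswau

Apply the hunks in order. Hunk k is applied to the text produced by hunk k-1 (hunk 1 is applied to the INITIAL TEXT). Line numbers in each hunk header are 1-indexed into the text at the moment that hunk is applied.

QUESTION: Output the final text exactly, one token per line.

Hunk 1: at line 4 remove [qbbw,kjlhk,hnc] add [raawe] -> 8 lines: upgs jeraf odz wguc fqf raawe xqsjp dvk
Hunk 2: at line 5 remove [raawe,xqsjp] add [ldk,sswau] -> 8 lines: upgs jeraf odz wguc fqf ldk sswau dvk
Hunk 3: at line 2 remove [wguc,fqf,ldk] add [pie,ctn,rmkv] -> 8 lines: upgs jeraf odz pie ctn rmkv sswau dvk
Hunk 4: at line 3 remove [ctn] add [cdlp,wsj,rvo] -> 10 lines: upgs jeraf odz pie cdlp wsj rvo rmkv sswau dvk

Answer: upgs
jeraf
odz
pie
cdlp
wsj
rvo
rmkv
sswau
dvk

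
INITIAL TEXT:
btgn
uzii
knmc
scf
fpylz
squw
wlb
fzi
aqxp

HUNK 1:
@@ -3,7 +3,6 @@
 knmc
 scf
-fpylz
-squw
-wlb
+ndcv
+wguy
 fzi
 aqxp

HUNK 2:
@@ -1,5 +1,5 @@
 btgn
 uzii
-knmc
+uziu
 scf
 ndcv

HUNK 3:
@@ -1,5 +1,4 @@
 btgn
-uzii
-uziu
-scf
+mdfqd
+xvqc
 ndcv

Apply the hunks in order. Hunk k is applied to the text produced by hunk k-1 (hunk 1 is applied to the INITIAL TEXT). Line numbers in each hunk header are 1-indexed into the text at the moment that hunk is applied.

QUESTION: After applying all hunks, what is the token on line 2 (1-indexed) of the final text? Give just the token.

Hunk 1: at line 3 remove [fpylz,squw,wlb] add [ndcv,wguy] -> 8 lines: btgn uzii knmc scf ndcv wguy fzi aqxp
Hunk 2: at line 1 remove [knmc] add [uziu] -> 8 lines: btgn uzii uziu scf ndcv wguy fzi aqxp
Hunk 3: at line 1 remove [uzii,uziu,scf] add [mdfqd,xvqc] -> 7 lines: btgn mdfqd xvqc ndcv wguy fzi aqxp
Final line 2: mdfqd

Answer: mdfqd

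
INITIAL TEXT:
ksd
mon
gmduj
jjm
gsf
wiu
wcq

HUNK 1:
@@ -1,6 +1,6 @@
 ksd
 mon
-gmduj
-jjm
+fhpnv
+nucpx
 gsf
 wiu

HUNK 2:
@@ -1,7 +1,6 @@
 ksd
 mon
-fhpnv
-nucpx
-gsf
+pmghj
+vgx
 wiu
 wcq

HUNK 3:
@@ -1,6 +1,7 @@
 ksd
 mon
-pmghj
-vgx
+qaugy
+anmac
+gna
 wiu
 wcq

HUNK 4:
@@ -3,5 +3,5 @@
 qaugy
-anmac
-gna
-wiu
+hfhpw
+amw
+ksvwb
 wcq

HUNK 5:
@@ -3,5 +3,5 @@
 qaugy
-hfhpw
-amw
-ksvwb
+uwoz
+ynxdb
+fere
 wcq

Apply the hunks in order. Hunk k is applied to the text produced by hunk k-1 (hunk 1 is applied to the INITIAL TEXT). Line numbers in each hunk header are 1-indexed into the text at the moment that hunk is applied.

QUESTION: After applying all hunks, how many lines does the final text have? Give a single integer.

Answer: 7

Derivation:
Hunk 1: at line 1 remove [gmduj,jjm] add [fhpnv,nucpx] -> 7 lines: ksd mon fhpnv nucpx gsf wiu wcq
Hunk 2: at line 1 remove [fhpnv,nucpx,gsf] add [pmghj,vgx] -> 6 lines: ksd mon pmghj vgx wiu wcq
Hunk 3: at line 1 remove [pmghj,vgx] add [qaugy,anmac,gna] -> 7 lines: ksd mon qaugy anmac gna wiu wcq
Hunk 4: at line 3 remove [anmac,gna,wiu] add [hfhpw,amw,ksvwb] -> 7 lines: ksd mon qaugy hfhpw amw ksvwb wcq
Hunk 5: at line 3 remove [hfhpw,amw,ksvwb] add [uwoz,ynxdb,fere] -> 7 lines: ksd mon qaugy uwoz ynxdb fere wcq
Final line count: 7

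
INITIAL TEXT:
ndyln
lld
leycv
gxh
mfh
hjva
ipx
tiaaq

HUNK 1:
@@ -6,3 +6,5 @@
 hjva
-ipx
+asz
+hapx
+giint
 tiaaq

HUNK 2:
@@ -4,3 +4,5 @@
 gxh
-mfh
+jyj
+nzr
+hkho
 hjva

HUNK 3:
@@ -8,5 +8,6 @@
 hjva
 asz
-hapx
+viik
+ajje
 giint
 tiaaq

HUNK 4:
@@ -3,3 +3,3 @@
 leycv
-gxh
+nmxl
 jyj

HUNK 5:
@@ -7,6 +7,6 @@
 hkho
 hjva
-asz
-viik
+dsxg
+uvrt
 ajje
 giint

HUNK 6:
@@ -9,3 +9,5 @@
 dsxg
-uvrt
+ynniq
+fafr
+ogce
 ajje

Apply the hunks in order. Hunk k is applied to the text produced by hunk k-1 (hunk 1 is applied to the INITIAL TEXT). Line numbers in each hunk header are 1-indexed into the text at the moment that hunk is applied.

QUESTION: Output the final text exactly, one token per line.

Hunk 1: at line 6 remove [ipx] add [asz,hapx,giint] -> 10 lines: ndyln lld leycv gxh mfh hjva asz hapx giint tiaaq
Hunk 2: at line 4 remove [mfh] add [jyj,nzr,hkho] -> 12 lines: ndyln lld leycv gxh jyj nzr hkho hjva asz hapx giint tiaaq
Hunk 3: at line 8 remove [hapx] add [viik,ajje] -> 13 lines: ndyln lld leycv gxh jyj nzr hkho hjva asz viik ajje giint tiaaq
Hunk 4: at line 3 remove [gxh] add [nmxl] -> 13 lines: ndyln lld leycv nmxl jyj nzr hkho hjva asz viik ajje giint tiaaq
Hunk 5: at line 7 remove [asz,viik] add [dsxg,uvrt] -> 13 lines: ndyln lld leycv nmxl jyj nzr hkho hjva dsxg uvrt ajje giint tiaaq
Hunk 6: at line 9 remove [uvrt] add [ynniq,fafr,ogce] -> 15 lines: ndyln lld leycv nmxl jyj nzr hkho hjva dsxg ynniq fafr ogce ajje giint tiaaq

Answer: ndyln
lld
leycv
nmxl
jyj
nzr
hkho
hjva
dsxg
ynniq
fafr
ogce
ajje
giint
tiaaq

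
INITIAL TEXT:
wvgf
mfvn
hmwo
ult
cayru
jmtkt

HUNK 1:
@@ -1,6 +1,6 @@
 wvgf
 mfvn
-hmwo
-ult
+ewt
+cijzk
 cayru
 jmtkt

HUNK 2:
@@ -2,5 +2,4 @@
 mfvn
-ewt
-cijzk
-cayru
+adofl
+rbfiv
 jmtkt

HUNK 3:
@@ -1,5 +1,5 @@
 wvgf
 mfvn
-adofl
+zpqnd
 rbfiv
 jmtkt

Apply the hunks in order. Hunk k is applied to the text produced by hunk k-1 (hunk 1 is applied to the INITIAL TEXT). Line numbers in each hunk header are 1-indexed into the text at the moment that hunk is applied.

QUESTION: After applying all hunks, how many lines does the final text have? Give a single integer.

Answer: 5

Derivation:
Hunk 1: at line 1 remove [hmwo,ult] add [ewt,cijzk] -> 6 lines: wvgf mfvn ewt cijzk cayru jmtkt
Hunk 2: at line 2 remove [ewt,cijzk,cayru] add [adofl,rbfiv] -> 5 lines: wvgf mfvn adofl rbfiv jmtkt
Hunk 3: at line 1 remove [adofl] add [zpqnd] -> 5 lines: wvgf mfvn zpqnd rbfiv jmtkt
Final line count: 5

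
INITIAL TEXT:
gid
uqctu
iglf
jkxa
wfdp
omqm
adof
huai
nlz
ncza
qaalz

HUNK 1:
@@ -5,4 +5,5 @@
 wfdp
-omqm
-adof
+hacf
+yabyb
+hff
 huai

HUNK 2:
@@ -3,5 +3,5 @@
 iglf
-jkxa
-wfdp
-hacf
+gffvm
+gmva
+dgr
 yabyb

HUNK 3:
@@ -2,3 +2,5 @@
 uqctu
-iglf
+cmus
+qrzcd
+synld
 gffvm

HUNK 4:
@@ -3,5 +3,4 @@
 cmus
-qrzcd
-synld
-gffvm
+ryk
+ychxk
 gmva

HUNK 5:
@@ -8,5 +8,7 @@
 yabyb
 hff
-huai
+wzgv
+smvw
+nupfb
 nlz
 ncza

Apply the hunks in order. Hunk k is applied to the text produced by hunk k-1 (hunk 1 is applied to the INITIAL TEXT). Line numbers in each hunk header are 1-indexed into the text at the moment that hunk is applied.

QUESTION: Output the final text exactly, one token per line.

Hunk 1: at line 5 remove [omqm,adof] add [hacf,yabyb,hff] -> 12 lines: gid uqctu iglf jkxa wfdp hacf yabyb hff huai nlz ncza qaalz
Hunk 2: at line 3 remove [jkxa,wfdp,hacf] add [gffvm,gmva,dgr] -> 12 lines: gid uqctu iglf gffvm gmva dgr yabyb hff huai nlz ncza qaalz
Hunk 3: at line 2 remove [iglf] add [cmus,qrzcd,synld] -> 14 lines: gid uqctu cmus qrzcd synld gffvm gmva dgr yabyb hff huai nlz ncza qaalz
Hunk 4: at line 3 remove [qrzcd,synld,gffvm] add [ryk,ychxk] -> 13 lines: gid uqctu cmus ryk ychxk gmva dgr yabyb hff huai nlz ncza qaalz
Hunk 5: at line 8 remove [huai] add [wzgv,smvw,nupfb] -> 15 lines: gid uqctu cmus ryk ychxk gmva dgr yabyb hff wzgv smvw nupfb nlz ncza qaalz

Answer: gid
uqctu
cmus
ryk
ychxk
gmva
dgr
yabyb
hff
wzgv
smvw
nupfb
nlz
ncza
qaalz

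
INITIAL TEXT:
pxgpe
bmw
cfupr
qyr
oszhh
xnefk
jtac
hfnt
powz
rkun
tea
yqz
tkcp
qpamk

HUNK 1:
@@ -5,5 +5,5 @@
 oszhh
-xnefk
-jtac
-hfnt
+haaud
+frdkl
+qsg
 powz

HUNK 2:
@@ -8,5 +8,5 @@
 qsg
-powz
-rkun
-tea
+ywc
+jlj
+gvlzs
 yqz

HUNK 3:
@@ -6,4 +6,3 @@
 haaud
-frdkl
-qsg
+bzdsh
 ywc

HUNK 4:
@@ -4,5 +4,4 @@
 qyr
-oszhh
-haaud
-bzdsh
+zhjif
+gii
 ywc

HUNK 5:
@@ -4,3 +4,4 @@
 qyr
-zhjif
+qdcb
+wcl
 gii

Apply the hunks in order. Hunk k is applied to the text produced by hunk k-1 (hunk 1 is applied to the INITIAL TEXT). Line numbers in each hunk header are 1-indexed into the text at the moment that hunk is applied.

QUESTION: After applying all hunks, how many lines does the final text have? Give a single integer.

Hunk 1: at line 5 remove [xnefk,jtac,hfnt] add [haaud,frdkl,qsg] -> 14 lines: pxgpe bmw cfupr qyr oszhh haaud frdkl qsg powz rkun tea yqz tkcp qpamk
Hunk 2: at line 8 remove [powz,rkun,tea] add [ywc,jlj,gvlzs] -> 14 lines: pxgpe bmw cfupr qyr oszhh haaud frdkl qsg ywc jlj gvlzs yqz tkcp qpamk
Hunk 3: at line 6 remove [frdkl,qsg] add [bzdsh] -> 13 lines: pxgpe bmw cfupr qyr oszhh haaud bzdsh ywc jlj gvlzs yqz tkcp qpamk
Hunk 4: at line 4 remove [oszhh,haaud,bzdsh] add [zhjif,gii] -> 12 lines: pxgpe bmw cfupr qyr zhjif gii ywc jlj gvlzs yqz tkcp qpamk
Hunk 5: at line 4 remove [zhjif] add [qdcb,wcl] -> 13 lines: pxgpe bmw cfupr qyr qdcb wcl gii ywc jlj gvlzs yqz tkcp qpamk
Final line count: 13

Answer: 13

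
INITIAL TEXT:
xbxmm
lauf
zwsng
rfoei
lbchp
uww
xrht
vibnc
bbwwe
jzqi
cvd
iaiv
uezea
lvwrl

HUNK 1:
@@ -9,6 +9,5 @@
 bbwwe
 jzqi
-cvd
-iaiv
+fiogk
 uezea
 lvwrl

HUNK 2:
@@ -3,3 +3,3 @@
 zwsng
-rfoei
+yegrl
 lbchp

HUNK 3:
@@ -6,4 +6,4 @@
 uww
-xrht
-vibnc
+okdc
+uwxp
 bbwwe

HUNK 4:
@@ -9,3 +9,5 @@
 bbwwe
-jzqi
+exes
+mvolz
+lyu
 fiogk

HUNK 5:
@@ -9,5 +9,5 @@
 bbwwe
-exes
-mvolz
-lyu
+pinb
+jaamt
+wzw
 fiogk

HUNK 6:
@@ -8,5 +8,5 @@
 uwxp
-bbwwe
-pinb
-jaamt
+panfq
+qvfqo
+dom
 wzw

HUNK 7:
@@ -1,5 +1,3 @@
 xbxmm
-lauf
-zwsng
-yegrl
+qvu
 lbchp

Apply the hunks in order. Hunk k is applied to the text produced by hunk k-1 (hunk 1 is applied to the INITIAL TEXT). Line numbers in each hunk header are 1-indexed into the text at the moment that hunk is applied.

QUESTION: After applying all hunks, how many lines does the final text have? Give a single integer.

Answer: 13

Derivation:
Hunk 1: at line 9 remove [cvd,iaiv] add [fiogk] -> 13 lines: xbxmm lauf zwsng rfoei lbchp uww xrht vibnc bbwwe jzqi fiogk uezea lvwrl
Hunk 2: at line 3 remove [rfoei] add [yegrl] -> 13 lines: xbxmm lauf zwsng yegrl lbchp uww xrht vibnc bbwwe jzqi fiogk uezea lvwrl
Hunk 3: at line 6 remove [xrht,vibnc] add [okdc,uwxp] -> 13 lines: xbxmm lauf zwsng yegrl lbchp uww okdc uwxp bbwwe jzqi fiogk uezea lvwrl
Hunk 4: at line 9 remove [jzqi] add [exes,mvolz,lyu] -> 15 lines: xbxmm lauf zwsng yegrl lbchp uww okdc uwxp bbwwe exes mvolz lyu fiogk uezea lvwrl
Hunk 5: at line 9 remove [exes,mvolz,lyu] add [pinb,jaamt,wzw] -> 15 lines: xbxmm lauf zwsng yegrl lbchp uww okdc uwxp bbwwe pinb jaamt wzw fiogk uezea lvwrl
Hunk 6: at line 8 remove [bbwwe,pinb,jaamt] add [panfq,qvfqo,dom] -> 15 lines: xbxmm lauf zwsng yegrl lbchp uww okdc uwxp panfq qvfqo dom wzw fiogk uezea lvwrl
Hunk 7: at line 1 remove [lauf,zwsng,yegrl] add [qvu] -> 13 lines: xbxmm qvu lbchp uww okdc uwxp panfq qvfqo dom wzw fiogk uezea lvwrl
Final line count: 13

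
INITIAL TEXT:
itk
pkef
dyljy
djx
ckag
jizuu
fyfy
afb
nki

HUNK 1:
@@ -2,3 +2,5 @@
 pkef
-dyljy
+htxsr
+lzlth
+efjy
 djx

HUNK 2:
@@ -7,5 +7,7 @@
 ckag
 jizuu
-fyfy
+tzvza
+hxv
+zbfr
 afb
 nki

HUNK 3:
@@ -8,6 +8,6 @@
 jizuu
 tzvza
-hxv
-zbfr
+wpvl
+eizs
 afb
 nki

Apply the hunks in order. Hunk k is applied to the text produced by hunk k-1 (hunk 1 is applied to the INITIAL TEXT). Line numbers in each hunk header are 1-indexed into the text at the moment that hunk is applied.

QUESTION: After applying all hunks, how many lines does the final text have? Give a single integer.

Answer: 13

Derivation:
Hunk 1: at line 2 remove [dyljy] add [htxsr,lzlth,efjy] -> 11 lines: itk pkef htxsr lzlth efjy djx ckag jizuu fyfy afb nki
Hunk 2: at line 7 remove [fyfy] add [tzvza,hxv,zbfr] -> 13 lines: itk pkef htxsr lzlth efjy djx ckag jizuu tzvza hxv zbfr afb nki
Hunk 3: at line 8 remove [hxv,zbfr] add [wpvl,eizs] -> 13 lines: itk pkef htxsr lzlth efjy djx ckag jizuu tzvza wpvl eizs afb nki
Final line count: 13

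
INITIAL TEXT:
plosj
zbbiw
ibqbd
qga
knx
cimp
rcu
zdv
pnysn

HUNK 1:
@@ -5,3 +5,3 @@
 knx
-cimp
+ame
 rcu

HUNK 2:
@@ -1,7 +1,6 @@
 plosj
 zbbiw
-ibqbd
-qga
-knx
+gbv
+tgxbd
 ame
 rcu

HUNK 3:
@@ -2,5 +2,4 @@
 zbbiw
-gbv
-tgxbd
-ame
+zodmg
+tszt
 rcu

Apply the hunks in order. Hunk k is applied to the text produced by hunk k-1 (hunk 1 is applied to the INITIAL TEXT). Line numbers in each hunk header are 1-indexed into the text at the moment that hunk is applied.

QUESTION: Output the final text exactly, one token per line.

Hunk 1: at line 5 remove [cimp] add [ame] -> 9 lines: plosj zbbiw ibqbd qga knx ame rcu zdv pnysn
Hunk 2: at line 1 remove [ibqbd,qga,knx] add [gbv,tgxbd] -> 8 lines: plosj zbbiw gbv tgxbd ame rcu zdv pnysn
Hunk 3: at line 2 remove [gbv,tgxbd,ame] add [zodmg,tszt] -> 7 lines: plosj zbbiw zodmg tszt rcu zdv pnysn

Answer: plosj
zbbiw
zodmg
tszt
rcu
zdv
pnysn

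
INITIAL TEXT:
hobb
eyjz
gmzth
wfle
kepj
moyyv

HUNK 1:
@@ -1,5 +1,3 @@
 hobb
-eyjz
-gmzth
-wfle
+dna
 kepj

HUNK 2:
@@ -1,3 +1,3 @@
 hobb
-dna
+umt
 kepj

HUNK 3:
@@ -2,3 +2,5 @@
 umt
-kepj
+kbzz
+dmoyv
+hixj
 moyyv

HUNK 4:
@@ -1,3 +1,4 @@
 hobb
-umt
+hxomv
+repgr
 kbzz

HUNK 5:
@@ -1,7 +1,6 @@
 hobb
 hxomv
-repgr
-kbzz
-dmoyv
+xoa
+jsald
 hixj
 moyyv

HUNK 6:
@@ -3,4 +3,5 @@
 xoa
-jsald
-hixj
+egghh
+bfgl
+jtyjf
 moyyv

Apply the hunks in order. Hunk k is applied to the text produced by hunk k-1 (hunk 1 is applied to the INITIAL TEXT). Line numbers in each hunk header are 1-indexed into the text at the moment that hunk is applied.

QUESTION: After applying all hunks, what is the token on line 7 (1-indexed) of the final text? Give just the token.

Hunk 1: at line 1 remove [eyjz,gmzth,wfle] add [dna] -> 4 lines: hobb dna kepj moyyv
Hunk 2: at line 1 remove [dna] add [umt] -> 4 lines: hobb umt kepj moyyv
Hunk 3: at line 2 remove [kepj] add [kbzz,dmoyv,hixj] -> 6 lines: hobb umt kbzz dmoyv hixj moyyv
Hunk 4: at line 1 remove [umt] add [hxomv,repgr] -> 7 lines: hobb hxomv repgr kbzz dmoyv hixj moyyv
Hunk 5: at line 1 remove [repgr,kbzz,dmoyv] add [xoa,jsald] -> 6 lines: hobb hxomv xoa jsald hixj moyyv
Hunk 6: at line 3 remove [jsald,hixj] add [egghh,bfgl,jtyjf] -> 7 lines: hobb hxomv xoa egghh bfgl jtyjf moyyv
Final line 7: moyyv

Answer: moyyv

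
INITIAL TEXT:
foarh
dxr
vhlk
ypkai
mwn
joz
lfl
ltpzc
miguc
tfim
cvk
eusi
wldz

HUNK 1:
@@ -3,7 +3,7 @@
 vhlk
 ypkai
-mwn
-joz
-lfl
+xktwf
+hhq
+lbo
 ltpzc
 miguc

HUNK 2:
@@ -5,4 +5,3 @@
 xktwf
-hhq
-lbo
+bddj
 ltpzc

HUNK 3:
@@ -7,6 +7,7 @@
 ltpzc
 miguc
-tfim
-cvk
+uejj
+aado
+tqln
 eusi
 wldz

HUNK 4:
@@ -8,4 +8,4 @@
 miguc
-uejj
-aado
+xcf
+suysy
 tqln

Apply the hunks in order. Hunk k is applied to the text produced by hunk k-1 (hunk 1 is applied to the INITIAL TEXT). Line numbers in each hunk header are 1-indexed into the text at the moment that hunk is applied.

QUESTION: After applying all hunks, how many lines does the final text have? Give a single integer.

Hunk 1: at line 3 remove [mwn,joz,lfl] add [xktwf,hhq,lbo] -> 13 lines: foarh dxr vhlk ypkai xktwf hhq lbo ltpzc miguc tfim cvk eusi wldz
Hunk 2: at line 5 remove [hhq,lbo] add [bddj] -> 12 lines: foarh dxr vhlk ypkai xktwf bddj ltpzc miguc tfim cvk eusi wldz
Hunk 3: at line 7 remove [tfim,cvk] add [uejj,aado,tqln] -> 13 lines: foarh dxr vhlk ypkai xktwf bddj ltpzc miguc uejj aado tqln eusi wldz
Hunk 4: at line 8 remove [uejj,aado] add [xcf,suysy] -> 13 lines: foarh dxr vhlk ypkai xktwf bddj ltpzc miguc xcf suysy tqln eusi wldz
Final line count: 13

Answer: 13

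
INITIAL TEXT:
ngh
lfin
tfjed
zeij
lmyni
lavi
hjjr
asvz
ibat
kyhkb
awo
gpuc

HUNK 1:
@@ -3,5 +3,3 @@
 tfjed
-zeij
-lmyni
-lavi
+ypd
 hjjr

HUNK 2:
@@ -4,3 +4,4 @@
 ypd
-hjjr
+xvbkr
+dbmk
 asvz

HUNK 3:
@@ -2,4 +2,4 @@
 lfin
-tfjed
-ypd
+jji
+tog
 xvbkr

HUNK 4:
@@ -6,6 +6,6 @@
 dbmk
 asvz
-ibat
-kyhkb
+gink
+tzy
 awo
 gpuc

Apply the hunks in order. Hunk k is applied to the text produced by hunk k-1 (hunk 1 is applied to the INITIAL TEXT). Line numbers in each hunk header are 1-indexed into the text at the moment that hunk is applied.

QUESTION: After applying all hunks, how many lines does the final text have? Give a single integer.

Answer: 11

Derivation:
Hunk 1: at line 3 remove [zeij,lmyni,lavi] add [ypd] -> 10 lines: ngh lfin tfjed ypd hjjr asvz ibat kyhkb awo gpuc
Hunk 2: at line 4 remove [hjjr] add [xvbkr,dbmk] -> 11 lines: ngh lfin tfjed ypd xvbkr dbmk asvz ibat kyhkb awo gpuc
Hunk 3: at line 2 remove [tfjed,ypd] add [jji,tog] -> 11 lines: ngh lfin jji tog xvbkr dbmk asvz ibat kyhkb awo gpuc
Hunk 4: at line 6 remove [ibat,kyhkb] add [gink,tzy] -> 11 lines: ngh lfin jji tog xvbkr dbmk asvz gink tzy awo gpuc
Final line count: 11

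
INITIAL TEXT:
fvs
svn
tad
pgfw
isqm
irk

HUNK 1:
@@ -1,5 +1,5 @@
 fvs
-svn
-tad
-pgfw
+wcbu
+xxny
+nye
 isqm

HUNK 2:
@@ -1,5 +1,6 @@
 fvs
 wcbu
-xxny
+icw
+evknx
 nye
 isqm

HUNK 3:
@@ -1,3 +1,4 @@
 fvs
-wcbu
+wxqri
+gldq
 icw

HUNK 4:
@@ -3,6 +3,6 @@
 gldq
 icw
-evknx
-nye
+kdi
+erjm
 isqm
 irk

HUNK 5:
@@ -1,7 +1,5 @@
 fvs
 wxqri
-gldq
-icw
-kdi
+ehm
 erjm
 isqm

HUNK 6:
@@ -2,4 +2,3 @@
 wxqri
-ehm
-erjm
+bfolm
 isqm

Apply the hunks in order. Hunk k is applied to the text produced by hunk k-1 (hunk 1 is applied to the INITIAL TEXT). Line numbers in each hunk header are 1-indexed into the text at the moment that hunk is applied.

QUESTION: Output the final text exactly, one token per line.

Answer: fvs
wxqri
bfolm
isqm
irk

Derivation:
Hunk 1: at line 1 remove [svn,tad,pgfw] add [wcbu,xxny,nye] -> 6 lines: fvs wcbu xxny nye isqm irk
Hunk 2: at line 1 remove [xxny] add [icw,evknx] -> 7 lines: fvs wcbu icw evknx nye isqm irk
Hunk 3: at line 1 remove [wcbu] add [wxqri,gldq] -> 8 lines: fvs wxqri gldq icw evknx nye isqm irk
Hunk 4: at line 3 remove [evknx,nye] add [kdi,erjm] -> 8 lines: fvs wxqri gldq icw kdi erjm isqm irk
Hunk 5: at line 1 remove [gldq,icw,kdi] add [ehm] -> 6 lines: fvs wxqri ehm erjm isqm irk
Hunk 6: at line 2 remove [ehm,erjm] add [bfolm] -> 5 lines: fvs wxqri bfolm isqm irk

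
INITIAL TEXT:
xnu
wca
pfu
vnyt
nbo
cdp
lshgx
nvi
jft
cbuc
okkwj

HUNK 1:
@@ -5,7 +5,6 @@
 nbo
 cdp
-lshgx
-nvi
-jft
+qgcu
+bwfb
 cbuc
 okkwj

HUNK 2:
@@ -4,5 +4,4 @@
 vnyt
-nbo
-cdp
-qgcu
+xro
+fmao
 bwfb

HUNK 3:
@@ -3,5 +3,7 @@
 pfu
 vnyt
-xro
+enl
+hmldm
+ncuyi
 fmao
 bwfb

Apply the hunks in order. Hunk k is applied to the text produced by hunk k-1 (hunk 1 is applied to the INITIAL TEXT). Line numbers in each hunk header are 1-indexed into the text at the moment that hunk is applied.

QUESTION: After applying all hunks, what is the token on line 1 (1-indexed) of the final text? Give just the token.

Hunk 1: at line 5 remove [lshgx,nvi,jft] add [qgcu,bwfb] -> 10 lines: xnu wca pfu vnyt nbo cdp qgcu bwfb cbuc okkwj
Hunk 2: at line 4 remove [nbo,cdp,qgcu] add [xro,fmao] -> 9 lines: xnu wca pfu vnyt xro fmao bwfb cbuc okkwj
Hunk 3: at line 3 remove [xro] add [enl,hmldm,ncuyi] -> 11 lines: xnu wca pfu vnyt enl hmldm ncuyi fmao bwfb cbuc okkwj
Final line 1: xnu

Answer: xnu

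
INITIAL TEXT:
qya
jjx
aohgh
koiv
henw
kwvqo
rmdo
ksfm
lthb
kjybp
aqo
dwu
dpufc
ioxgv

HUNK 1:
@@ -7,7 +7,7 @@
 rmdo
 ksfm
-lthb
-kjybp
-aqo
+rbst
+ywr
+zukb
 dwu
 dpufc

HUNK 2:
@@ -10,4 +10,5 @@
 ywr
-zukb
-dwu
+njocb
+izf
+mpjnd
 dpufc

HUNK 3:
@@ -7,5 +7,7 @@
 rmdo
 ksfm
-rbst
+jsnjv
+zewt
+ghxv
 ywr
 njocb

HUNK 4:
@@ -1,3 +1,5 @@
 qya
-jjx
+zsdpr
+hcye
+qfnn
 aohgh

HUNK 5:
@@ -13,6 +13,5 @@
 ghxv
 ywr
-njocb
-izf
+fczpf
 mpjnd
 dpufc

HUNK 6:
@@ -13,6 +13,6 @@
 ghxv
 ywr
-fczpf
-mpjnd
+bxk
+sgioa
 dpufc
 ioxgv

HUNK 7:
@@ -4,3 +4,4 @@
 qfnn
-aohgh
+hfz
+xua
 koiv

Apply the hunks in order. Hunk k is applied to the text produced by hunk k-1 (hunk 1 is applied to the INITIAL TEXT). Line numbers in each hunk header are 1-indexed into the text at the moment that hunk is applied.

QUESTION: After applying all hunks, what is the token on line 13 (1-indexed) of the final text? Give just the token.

Hunk 1: at line 7 remove [lthb,kjybp,aqo] add [rbst,ywr,zukb] -> 14 lines: qya jjx aohgh koiv henw kwvqo rmdo ksfm rbst ywr zukb dwu dpufc ioxgv
Hunk 2: at line 10 remove [zukb,dwu] add [njocb,izf,mpjnd] -> 15 lines: qya jjx aohgh koiv henw kwvqo rmdo ksfm rbst ywr njocb izf mpjnd dpufc ioxgv
Hunk 3: at line 7 remove [rbst] add [jsnjv,zewt,ghxv] -> 17 lines: qya jjx aohgh koiv henw kwvqo rmdo ksfm jsnjv zewt ghxv ywr njocb izf mpjnd dpufc ioxgv
Hunk 4: at line 1 remove [jjx] add [zsdpr,hcye,qfnn] -> 19 lines: qya zsdpr hcye qfnn aohgh koiv henw kwvqo rmdo ksfm jsnjv zewt ghxv ywr njocb izf mpjnd dpufc ioxgv
Hunk 5: at line 13 remove [njocb,izf] add [fczpf] -> 18 lines: qya zsdpr hcye qfnn aohgh koiv henw kwvqo rmdo ksfm jsnjv zewt ghxv ywr fczpf mpjnd dpufc ioxgv
Hunk 6: at line 13 remove [fczpf,mpjnd] add [bxk,sgioa] -> 18 lines: qya zsdpr hcye qfnn aohgh koiv henw kwvqo rmdo ksfm jsnjv zewt ghxv ywr bxk sgioa dpufc ioxgv
Hunk 7: at line 4 remove [aohgh] add [hfz,xua] -> 19 lines: qya zsdpr hcye qfnn hfz xua koiv henw kwvqo rmdo ksfm jsnjv zewt ghxv ywr bxk sgioa dpufc ioxgv
Final line 13: zewt

Answer: zewt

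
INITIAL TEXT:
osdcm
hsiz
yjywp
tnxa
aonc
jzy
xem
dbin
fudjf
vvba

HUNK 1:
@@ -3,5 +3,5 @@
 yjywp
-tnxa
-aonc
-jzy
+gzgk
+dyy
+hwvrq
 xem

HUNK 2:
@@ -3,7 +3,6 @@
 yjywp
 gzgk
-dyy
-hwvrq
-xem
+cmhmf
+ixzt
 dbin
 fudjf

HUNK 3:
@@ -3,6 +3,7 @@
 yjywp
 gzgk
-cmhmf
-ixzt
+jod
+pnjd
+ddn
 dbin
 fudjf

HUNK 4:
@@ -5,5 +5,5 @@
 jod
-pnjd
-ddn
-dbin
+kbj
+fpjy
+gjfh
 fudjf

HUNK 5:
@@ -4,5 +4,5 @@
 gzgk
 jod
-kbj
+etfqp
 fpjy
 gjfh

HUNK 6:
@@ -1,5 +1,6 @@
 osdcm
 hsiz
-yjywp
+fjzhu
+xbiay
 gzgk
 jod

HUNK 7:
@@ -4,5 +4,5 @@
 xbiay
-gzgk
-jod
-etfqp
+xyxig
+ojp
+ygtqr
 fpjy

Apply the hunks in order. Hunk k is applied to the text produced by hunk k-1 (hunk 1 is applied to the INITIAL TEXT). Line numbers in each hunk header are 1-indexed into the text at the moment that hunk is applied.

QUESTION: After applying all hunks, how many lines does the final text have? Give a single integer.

Hunk 1: at line 3 remove [tnxa,aonc,jzy] add [gzgk,dyy,hwvrq] -> 10 lines: osdcm hsiz yjywp gzgk dyy hwvrq xem dbin fudjf vvba
Hunk 2: at line 3 remove [dyy,hwvrq,xem] add [cmhmf,ixzt] -> 9 lines: osdcm hsiz yjywp gzgk cmhmf ixzt dbin fudjf vvba
Hunk 3: at line 3 remove [cmhmf,ixzt] add [jod,pnjd,ddn] -> 10 lines: osdcm hsiz yjywp gzgk jod pnjd ddn dbin fudjf vvba
Hunk 4: at line 5 remove [pnjd,ddn,dbin] add [kbj,fpjy,gjfh] -> 10 lines: osdcm hsiz yjywp gzgk jod kbj fpjy gjfh fudjf vvba
Hunk 5: at line 4 remove [kbj] add [etfqp] -> 10 lines: osdcm hsiz yjywp gzgk jod etfqp fpjy gjfh fudjf vvba
Hunk 6: at line 1 remove [yjywp] add [fjzhu,xbiay] -> 11 lines: osdcm hsiz fjzhu xbiay gzgk jod etfqp fpjy gjfh fudjf vvba
Hunk 7: at line 4 remove [gzgk,jod,etfqp] add [xyxig,ojp,ygtqr] -> 11 lines: osdcm hsiz fjzhu xbiay xyxig ojp ygtqr fpjy gjfh fudjf vvba
Final line count: 11

Answer: 11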